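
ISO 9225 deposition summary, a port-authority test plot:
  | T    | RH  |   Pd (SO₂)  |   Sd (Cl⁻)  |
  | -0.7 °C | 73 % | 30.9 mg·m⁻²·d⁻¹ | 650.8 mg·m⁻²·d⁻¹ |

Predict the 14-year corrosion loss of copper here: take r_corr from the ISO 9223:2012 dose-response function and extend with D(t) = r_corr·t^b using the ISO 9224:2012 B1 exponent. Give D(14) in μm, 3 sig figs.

D(14) = 6.03 μm

copper: T≤10 °C ⇒ hinge +0.126·(-0.7−10) = -1.3482
  sulphur-dioxide contribution → 0.2493 μm/a
  chloride contribution → 0.7885 μm/a
  total first-year rate 1.038 μm/a
Power-law: D(14) = r_corr · 14^0.667
  D(14) = 1.038 × 14^0.667 = 1.038 × 5.814 = 6.033 μm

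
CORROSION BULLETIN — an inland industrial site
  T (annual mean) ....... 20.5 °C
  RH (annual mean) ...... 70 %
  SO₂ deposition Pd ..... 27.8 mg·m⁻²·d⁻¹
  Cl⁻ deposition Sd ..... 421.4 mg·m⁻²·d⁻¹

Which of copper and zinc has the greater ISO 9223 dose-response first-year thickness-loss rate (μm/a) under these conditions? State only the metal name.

zinc

copper: f(T) = -0.080·(T−10) [T>10 °C] = -0.8400
  sulphur-dioxide contribution → 0.3377 μm/a
  chloride contribution → 1.779 μm/a
  total first-year rate 2.116 μm/a
zinc: temperature factor f = -0.071·(10.5) = -0.7455
  sulphur-dioxide contribution → 0.6617 μm/a
  chloride contribution → 5.484 μm/a
  ⇒ r_corr(zinc) = 6.145 μm/a
Ordering by μm/a: zinc (6.15) > copper (2.12)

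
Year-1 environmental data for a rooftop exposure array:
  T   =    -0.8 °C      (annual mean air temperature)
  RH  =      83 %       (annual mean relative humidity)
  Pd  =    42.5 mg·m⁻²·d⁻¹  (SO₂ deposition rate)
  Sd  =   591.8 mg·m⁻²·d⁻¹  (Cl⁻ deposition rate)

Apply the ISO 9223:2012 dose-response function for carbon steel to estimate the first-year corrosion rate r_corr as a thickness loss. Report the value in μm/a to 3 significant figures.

carbon steel: T≤10 °C ⇒ hinge +0.150·(-0.8−10) = -1.6200
  sulphur-dioxide contribution → 12.95 μm/a
  chloride contribution → 79.98 μm/a
  total first-year rate 92.93 μm/a

r_corr = 92.9 μm/a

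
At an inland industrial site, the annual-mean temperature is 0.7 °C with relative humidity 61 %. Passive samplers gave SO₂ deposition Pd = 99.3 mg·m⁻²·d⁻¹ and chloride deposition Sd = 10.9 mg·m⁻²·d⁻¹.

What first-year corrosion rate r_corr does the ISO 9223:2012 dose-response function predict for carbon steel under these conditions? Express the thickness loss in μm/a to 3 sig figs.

r_corr = 19.7 μm/a

carbon steel: temperature factor f = +0.150·(-9.3) = -1.3950
  Pd branch = 1.77·Pd^0.52·e^(0.02·RH+f) = 16.23 μm/a
  Sd branch = 0.102·Sd^0.62·e^(0.033·RH+0.04·T) = 3.453 μm/a
  r_corr = 16.23 + 3.453 = 19.69 μm/a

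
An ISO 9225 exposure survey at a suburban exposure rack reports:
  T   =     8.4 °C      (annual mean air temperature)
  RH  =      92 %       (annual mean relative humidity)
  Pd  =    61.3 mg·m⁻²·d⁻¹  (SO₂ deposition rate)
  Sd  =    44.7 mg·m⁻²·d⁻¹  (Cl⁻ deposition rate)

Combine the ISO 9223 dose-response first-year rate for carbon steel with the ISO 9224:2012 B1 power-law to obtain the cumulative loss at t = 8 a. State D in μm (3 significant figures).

carbon steel: f(T) = +0.150·(T−10) [T≤10 °C] = -0.2400
  Pd branch = 1.77·Pd^0.52·e^(0.02·RH+f) = 74.53 μm/a
  Sd branch = 0.102·Sd^0.62·e^(0.033·RH+0.04·T) = 31.35 μm/a
  r_corr = 74.53 + 31.35 = 105.9 μm/a
Power-law: D(8) = r_corr · 8^0.523
  D(8) = 105.9 × 8^0.523 = 105.9 × 2.967 = 314.1 μm

D(8) = 314 μm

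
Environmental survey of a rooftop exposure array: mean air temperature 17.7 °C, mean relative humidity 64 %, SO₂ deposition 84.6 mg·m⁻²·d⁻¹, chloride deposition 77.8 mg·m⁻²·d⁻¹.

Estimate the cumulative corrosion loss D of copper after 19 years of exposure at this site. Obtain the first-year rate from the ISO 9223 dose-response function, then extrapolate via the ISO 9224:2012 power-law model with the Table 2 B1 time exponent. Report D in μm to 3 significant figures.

D(19) = 8.47 μm

copper: f(T) = -0.080·(T−10) [T>10 °C] = -0.6160
  SO₂ term: 0.0053·84.6^0.26·exp(0.059·64-0.6160) = 0.3961
  Cl⁻ term: 0.01025·77.8^0.27·exp(0.036·64+0.049·17.7) = 0.7917
  sum: 0.3961 + 0.7917 → r_corr = 1.188 μm/a
Power-law: D(19) = r_corr · 19^0.667
  D(19) = 1.188 × 19^0.667 = 1.188 × 7.127 = 8.466 μm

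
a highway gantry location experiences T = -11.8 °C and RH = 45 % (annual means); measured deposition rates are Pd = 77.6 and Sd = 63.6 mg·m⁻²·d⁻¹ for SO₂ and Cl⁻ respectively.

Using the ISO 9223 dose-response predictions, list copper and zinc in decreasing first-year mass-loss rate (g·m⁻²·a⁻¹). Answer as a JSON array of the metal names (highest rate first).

["zinc", "copper"]

copper: temperature factor f = +0.126·(-21.8) = -2.7468
  sulphur-dioxide contribution → 0.01499 μm/a
  chloride contribution → 0.08915 μm/a
  total first-year rate 0.1041 μm/a
  mass loss = 0.1041 μm/a × 8.96 g/cm³ = 0.9331 g·m⁻²·a⁻¹
zinc: f(T) = +0.038·(T−10) [T≤10 °C] = -0.8284
  sulphur-dioxide contribution → 0.3029 μm/a
  chloride contribution → 0.09812 μm/a
  total first-year rate 0.4011 μm/a
  mass loss = 0.4011 μm/a × 7.14 g/cm³ = 2.864 g·m⁻²·a⁻¹
Ordering by g·m⁻²·a⁻¹: zinc (2.86) > copper (0.933)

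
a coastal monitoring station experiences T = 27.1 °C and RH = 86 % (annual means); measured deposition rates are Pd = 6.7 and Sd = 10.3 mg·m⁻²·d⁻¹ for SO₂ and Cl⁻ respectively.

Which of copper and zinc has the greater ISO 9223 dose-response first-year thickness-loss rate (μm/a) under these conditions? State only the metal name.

copper: f(T) = -0.080·(T−10) [T>10 °C] = -1.3680
  SO₂ term: 0.0053·6.7^0.26·exp(0.059·86-1.3680) = 0.3536
  Cl⁻ term: 0.01025·10.3^0.27·exp(0.036·86+0.049·27.1) = 1.605
  sum: 0.3536 + 1.605 → r_corr = 1.959 μm/a
zinc: f(T) = -0.071·(T−10) [T>10 °C] = -1.2141
  SO₂ term: 0.0129·6.7^0.44·exp(0.046·86-1.2141) = 0.4622
  Cl⁻ term: 0.0175·10.3^0.57·exp(0.008·86+0.085·27.1) = 1.317
  r_corr = 0.4622 + 1.317 = 1.779 μm/a
Ordering by μm/a: copper (1.96) > zinc (1.78)

copper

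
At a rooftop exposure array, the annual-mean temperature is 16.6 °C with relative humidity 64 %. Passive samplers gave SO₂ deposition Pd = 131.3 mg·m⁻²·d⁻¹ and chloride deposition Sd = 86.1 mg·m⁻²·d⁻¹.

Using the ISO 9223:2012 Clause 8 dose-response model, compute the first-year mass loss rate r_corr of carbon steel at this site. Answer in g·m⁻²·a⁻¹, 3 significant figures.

carbon steel: f(T) = -0.054·(T−10) [T>10 °C] = -0.3564
  SO₂ term: 1.77·131.3^0.52·exp(0.02·64-0.3564) = 56.31
  Cl⁻ term: 0.102·86.1^0.62·exp(0.033·64+0.04·16.6) = 25.94
  r_corr = 56.31 + 25.94 = 82.25 μm/a
Convert to mass loss: 82.25 μm/a × 7.85 g/cm³ = 645.6 g·m⁻²·a⁻¹

r_corr = 646 g·m⁻²·a⁻¹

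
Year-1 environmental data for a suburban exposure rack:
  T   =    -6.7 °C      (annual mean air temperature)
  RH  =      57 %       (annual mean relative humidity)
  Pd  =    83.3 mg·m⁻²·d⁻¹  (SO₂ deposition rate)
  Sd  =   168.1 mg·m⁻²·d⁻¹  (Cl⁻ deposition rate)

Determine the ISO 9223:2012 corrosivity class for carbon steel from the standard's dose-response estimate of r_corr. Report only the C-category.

carbon steel: f(T) = +0.150·(T−10) [T≤10 °C] = -2.5050
  Pd branch = 1.77·Pd^0.52·e^(0.02·RH+f) = 4.507 μm/a
  Sd branch = 0.102·Sd^0.62·e^(0.033·RH+0.04·T) = 12.27 μm/a
  r_corr = 4.507 + 12.27 = 16.78 μm/a
16.8 μm/a falls in (1.3, 25] for carbon steel → category C2

C2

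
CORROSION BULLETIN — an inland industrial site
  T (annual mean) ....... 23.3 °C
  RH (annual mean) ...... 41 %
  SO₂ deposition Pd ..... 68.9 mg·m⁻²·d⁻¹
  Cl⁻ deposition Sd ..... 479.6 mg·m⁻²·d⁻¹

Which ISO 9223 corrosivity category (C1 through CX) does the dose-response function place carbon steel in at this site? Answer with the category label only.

C4

carbon steel: temperature factor f = -0.054·(13.3) = -0.7182
  sulphur-dioxide contribution → 17.7 μm/a
  chloride contribution → 46.04 μm/a
  ⇒ r_corr(carbon steel) = 63.74 μm/a
Category bounds: 50…80 μm/a bracket r_corr ⇒ C4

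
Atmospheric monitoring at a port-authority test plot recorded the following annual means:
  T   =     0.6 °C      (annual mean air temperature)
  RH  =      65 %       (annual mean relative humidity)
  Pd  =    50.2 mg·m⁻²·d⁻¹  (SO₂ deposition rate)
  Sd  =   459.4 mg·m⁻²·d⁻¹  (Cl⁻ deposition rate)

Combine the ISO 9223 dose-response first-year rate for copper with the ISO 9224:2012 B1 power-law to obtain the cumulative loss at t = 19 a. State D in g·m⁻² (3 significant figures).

D(19) = 49.9 g·m⁻²

copper: f(T) = +0.126·(T−10) [T≤10 °C] = -1.1844
  Pd branch = 0.0053·Pd^0.26·e^(0.059·RH+f) = 0.2078 μm/a
  Cl⁻ term: 0.01025·459.4^0.27·exp(0.036·65+0.049·0.6) = 0.5735
  sum: 0.2078 + 0.5735 → r_corr = 0.7813 μm/a
Power-law: D(19) = r_corr · 19^0.667
  D(19) = 0.7813 × 19^0.667 = 0.7813 × 7.127 = 5.568 μm
  Mass loss = 5.568 μm × 8.96 g/cm³ = 49.89 g·m⁻²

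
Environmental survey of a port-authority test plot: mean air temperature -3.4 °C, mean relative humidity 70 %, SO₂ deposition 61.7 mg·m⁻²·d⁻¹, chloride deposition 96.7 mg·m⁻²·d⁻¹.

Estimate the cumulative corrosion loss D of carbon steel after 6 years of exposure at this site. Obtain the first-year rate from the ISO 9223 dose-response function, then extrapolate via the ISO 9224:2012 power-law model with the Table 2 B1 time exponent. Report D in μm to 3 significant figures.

carbon steel: temperature factor f = +0.150·(-13.4) = -2.0100
  SO₂ term: 1.77·61.7^0.52·exp(0.02·70-2.0100) = 8.204
  Sd branch = 0.102·Sd^0.62·e^(0.033·RH+0.04·T) = 15.27 μm/a
  sum: 8.204 + 15.27 → r_corr = 23.47 μm/a
Power-law: D(6) = r_corr · 6^0.523
  D(6) = 23.47 × 6^0.523 = 23.47 × 2.553 = 59.91 μm

D(6) = 59.9 μm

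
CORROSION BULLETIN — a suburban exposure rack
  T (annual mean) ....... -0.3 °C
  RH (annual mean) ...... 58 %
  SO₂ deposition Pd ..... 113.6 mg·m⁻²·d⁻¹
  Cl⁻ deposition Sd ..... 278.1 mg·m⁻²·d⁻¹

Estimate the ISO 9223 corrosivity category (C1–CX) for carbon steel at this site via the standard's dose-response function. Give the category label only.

C3

carbon steel: f(T) = +0.150·(T−10) [T≤10 °C] = -1.5450
  Pd branch = 1.77·Pd^0.52·e^(0.02·RH+f) = 14.11 μm/a
  Cl⁻ term: 0.102·278.1^0.62·exp(0.033·58+0.04·-0.3) = 22.39
  r_corr = 14.11 + 22.39 = 36.5 μm/a
36.5 μm/a falls in (25, 50] for carbon steel → category C3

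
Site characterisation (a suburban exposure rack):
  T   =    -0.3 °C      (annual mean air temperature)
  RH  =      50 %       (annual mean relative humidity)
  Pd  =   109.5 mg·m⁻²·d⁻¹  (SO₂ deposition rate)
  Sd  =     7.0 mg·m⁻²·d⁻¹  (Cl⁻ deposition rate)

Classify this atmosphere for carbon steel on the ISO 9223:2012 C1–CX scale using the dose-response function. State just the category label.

C2

carbon steel: temperature factor f = +0.150·(-10.3) = -1.5450
  Pd branch = 1.77·Pd^0.52·e^(0.02·RH+f) = 11.8 μm/a
  Sd branch = 0.102·Sd^0.62·e^(0.033·RH+0.04·T) = 1.754 μm/a
  sum: 11.8 + 1.754 → r_corr = 13.55 μm/a
ISO 9223 Table 2 (carbon steel): 1.3 < 13.6 ≤ 25 μm/a ⇒ C2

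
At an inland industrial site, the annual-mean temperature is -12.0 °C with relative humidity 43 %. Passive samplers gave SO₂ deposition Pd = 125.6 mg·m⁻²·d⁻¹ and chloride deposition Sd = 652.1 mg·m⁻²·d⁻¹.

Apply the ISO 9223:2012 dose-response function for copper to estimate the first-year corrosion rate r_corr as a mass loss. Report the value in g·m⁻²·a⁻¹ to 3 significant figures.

r_corr = 1.51 g·m⁻²·a⁻¹

copper: T≤10 °C ⇒ hinge +0.126·(-12.0−10) = -2.7720
  SO₂ term: 0.0053·125.6^0.26·exp(0.059·43-2.7720) = 0.01472
  Sd branch = 0.01025·Sd^0.27·e^(0.036·RH+0.049·T) = 0.154 μm/a
  r_corr = 0.01472 + 0.154 = 0.1687 μm/a
Convert to mass loss: 0.1687 μm/a × 8.96 g/cm³ = 1.512 g·m⁻²·a⁻¹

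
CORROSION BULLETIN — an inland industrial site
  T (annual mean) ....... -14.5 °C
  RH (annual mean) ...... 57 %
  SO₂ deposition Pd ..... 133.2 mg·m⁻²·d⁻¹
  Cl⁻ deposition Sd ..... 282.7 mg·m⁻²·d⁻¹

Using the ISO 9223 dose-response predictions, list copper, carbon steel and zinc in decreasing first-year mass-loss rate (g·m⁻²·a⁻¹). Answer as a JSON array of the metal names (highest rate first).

copper: T≤10 °C ⇒ hinge +0.126·(-14.5−10) = -3.0870
  SO₂ term: 0.0053·133.2^0.26·exp(0.059·57-3.0870) = 0.02492
  Cl⁻ term: 0.01025·282.7^0.27·exp(0.036·57+0.049·-14.5) = 0.18
  r_corr = 0.02492 + 0.18 = 0.2049 μm/a
  mass loss = 0.2049 μm/a × 8.96 g/cm³ = 1.836 g·m⁻²·a⁻¹
carbon steel: T≤10 °C ⇒ hinge +0.150·(-14.5−10) = -3.6750
  Pd branch = 1.77·Pd^0.52·e^(0.02·RH+f) = 1.786 μm/a
  Sd branch = 0.102·Sd^0.62·e^(0.033·RH+0.04·T) = 12.4 μm/a
  r_corr = 1.786 + 12.4 = 14.19 μm/a
  mass loss = 14.19 μm/a × 7.85 g/cm³ = 111.4 g·m⁻²·a⁻¹
zinc: temperature factor f = +0.038·(-24.5) = -0.9310
  SO₂ term: 0.0129·133.2^0.44·exp(0.046·57-0.9310) = 0.6022
  Cl⁻ term: 0.0175·282.7^0.57·exp(0.008·57+0.085·-14.5) = 0.2009
  r_corr = 0.6022 + 0.2009 = 0.8032 μm/a
  mass loss = 0.8032 μm/a × 7.14 g/cm³ = 5.735 g·m⁻²·a⁻¹
Ordering by g·m⁻²·a⁻¹: carbon steel (111) > zinc (5.73) > copper (1.84)

["carbon steel", "zinc", "copper"]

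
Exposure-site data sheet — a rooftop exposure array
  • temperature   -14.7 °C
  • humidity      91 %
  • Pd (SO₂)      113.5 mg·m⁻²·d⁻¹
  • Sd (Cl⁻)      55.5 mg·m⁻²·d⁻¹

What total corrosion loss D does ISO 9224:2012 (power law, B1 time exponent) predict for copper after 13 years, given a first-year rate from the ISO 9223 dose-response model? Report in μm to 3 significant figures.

D(13) = 3.12 μm

copper: temperature factor f = +0.126·(-24.7) = -3.1122
  sulphur-dioxide contribution → 0.1733 μm/a
  chloride contribution → 0.3905 μm/a
  total first-year rate 0.5637 μm/a
Power-law: D(13) = r_corr · 13^0.667
  D(13) = 0.5637 × 13^0.667 = 0.5637 × 5.534 = 3.119 μm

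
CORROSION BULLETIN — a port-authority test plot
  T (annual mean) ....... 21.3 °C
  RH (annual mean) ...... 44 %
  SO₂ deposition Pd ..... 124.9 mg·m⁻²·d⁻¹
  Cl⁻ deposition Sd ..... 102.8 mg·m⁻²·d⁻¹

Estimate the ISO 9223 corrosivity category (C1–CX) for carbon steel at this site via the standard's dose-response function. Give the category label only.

carbon steel: T>10 °C ⇒ hinge -0.054·(21.3−10) = -0.6102
  Pd branch = 1.77·Pd^0.52·e^(0.02·RH+f) = 28.53 μm/a
  Sd branch = 0.102·Sd^0.62·e^(0.033·RH+0.04·T) = 18.06 μm/a
  r_corr = 28.53 + 18.06 = 46.59 μm/a
Category bounds: 25…50 μm/a bracket r_corr ⇒ C3

C3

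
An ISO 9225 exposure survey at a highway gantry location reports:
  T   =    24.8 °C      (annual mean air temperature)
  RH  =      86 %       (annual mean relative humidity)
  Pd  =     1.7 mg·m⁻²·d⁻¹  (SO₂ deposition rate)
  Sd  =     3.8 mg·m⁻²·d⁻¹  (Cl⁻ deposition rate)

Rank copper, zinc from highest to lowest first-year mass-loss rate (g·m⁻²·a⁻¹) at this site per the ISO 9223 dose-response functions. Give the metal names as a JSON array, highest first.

copper: temperature factor f = -0.080·(14.8) = -1.1840
  SO₂ term: 0.0053·1.7^0.26·exp(0.059·86-1.1840) = 0.2976
  Sd branch = 0.01025·Sd^0.27·e^(0.036·RH+0.049·T) = 1.095 μm/a
  sum: 0.2976 + 1.095 → r_corr = 1.393 μm/a
  mass loss = 1.393 μm/a × 8.96 g/cm³ = 12.48 g·m⁻²·a⁻¹
zinc: temperature factor f = -0.071·(14.8) = -1.0508
  Pd branch = 0.0129·Pd^0.44·e^(0.046·RH+f) = 0.2976 μm/a
  Cl⁻ term: 0.0175·3.8^0.57·exp(0.008·86+0.085·24.8) = 0.6135
  sum: 0.2976 + 0.6135 → r_corr = 0.9111 μm/a
  mass loss = 0.9111 μm/a × 7.14 g/cm³ = 6.505 g·m⁻²·a⁻¹
Ordering by g·m⁻²·a⁻¹: copper (12.5) > zinc (6.51)

["copper", "zinc"]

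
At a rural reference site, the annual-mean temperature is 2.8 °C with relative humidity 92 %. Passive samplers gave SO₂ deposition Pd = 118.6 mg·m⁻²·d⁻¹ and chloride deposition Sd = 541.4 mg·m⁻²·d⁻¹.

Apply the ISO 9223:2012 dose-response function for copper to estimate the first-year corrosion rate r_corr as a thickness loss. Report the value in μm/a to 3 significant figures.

copper: temperature factor f = +0.126·(-7.2) = -0.9072
  Pd branch = 0.0053·Pd^0.26·e^(0.059·RH+f) = 1.686 μm/a
  Cl⁻ term: 0.01025·541.4^0.27·exp(0.036·92+0.049·2.8) = 1.765
  r_corr = 1.686 + 1.765 = 3.451 μm/a

r_corr = 3.45 μm/a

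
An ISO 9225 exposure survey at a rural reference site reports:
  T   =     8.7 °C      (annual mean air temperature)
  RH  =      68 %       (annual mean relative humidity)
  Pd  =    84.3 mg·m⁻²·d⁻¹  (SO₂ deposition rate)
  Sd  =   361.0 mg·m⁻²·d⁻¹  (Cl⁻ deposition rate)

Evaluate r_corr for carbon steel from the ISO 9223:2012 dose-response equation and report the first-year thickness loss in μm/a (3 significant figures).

r_corr = 109 μm/a

carbon steel: T≤10 °C ⇒ hinge +0.150·(8.7−10) = -0.1950
  sulphur-dioxide contribution → 56.93 μm/a
  chloride contribution → 52.47 μm/a
  ⇒ r_corr(carbon steel) = 109.4 μm/a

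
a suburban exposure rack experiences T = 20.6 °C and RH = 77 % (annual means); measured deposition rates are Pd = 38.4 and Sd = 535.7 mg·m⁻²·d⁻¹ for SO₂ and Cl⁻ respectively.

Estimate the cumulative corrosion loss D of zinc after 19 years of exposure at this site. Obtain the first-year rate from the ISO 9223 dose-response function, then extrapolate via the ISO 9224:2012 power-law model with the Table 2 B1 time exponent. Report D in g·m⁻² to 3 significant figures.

D(19) = 606 g·m⁻²

zinc: T>10 °C ⇒ hinge -0.071·(20.6−10) = -0.7526
  SO₂ term: 0.0129·38.4^0.44·exp(0.046·77-0.7526) = 1.045
  Cl⁻ term: 0.0175·535.7^0.57·exp(0.008·77+0.085·20.6) = 6.707
  sum: 1.045 + 6.707 → r_corr = 7.752 μm/a
Long-term exponent b (ISO 9224 Table 2, B1) = 0.813
  D(19) = 7.752 × 19^0.813 = 7.752 × 10.96 = 84.92 μm
  Mass loss = 84.92 μm × 7.14 g/cm³ = 606.3 g·m⁻²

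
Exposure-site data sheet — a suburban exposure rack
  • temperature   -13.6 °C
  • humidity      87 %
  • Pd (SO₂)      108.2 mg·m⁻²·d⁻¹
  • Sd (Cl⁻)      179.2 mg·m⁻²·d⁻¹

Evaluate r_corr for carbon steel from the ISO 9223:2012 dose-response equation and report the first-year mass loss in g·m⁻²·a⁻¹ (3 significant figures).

r_corr = 231 g·m⁻²·a⁻¹

carbon steel: f(T) = +0.150·(T−10) [T≤10 °C] = -3.5400
  Pd branch = 1.77·Pd^0.52·e^(0.02·RH+f) = 3.342 μm/a
  Cl⁻ term: 0.102·179.2^0.62·exp(0.033·87+0.04·-13.6) = 26.08
  sum: 3.342 + 26.08 → r_corr = 29.42 μm/a
Convert to mass loss: 29.42 μm/a × 7.85 g/cm³ = 230.9 g·m⁻²·a⁻¹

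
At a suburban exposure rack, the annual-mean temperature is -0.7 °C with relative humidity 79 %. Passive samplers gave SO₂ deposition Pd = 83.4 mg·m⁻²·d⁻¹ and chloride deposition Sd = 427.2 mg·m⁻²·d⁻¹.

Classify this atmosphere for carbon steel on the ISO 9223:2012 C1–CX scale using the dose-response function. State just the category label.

carbon steel: T≤10 °C ⇒ hinge +0.150·(-0.7−10) = -1.6050
  sulphur-dioxide contribution → 17.22 μm/a
  chloride contribution → 57.5 μm/a
  total first-year rate 74.72 μm/a
ISO 9223 Table 2 (carbon steel): 50 < 74.7 ≤ 80 μm/a ⇒ C4

C4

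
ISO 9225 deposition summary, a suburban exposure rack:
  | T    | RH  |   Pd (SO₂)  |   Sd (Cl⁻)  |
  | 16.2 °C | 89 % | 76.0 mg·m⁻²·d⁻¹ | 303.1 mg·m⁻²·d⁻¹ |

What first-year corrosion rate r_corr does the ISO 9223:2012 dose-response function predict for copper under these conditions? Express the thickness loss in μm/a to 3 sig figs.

r_corr = 4.51 μm/a

copper: T>10 °C ⇒ hinge -0.080·(16.2−10) = -0.4960
  sulphur-dioxide contribution → 1.898 μm/a
  chloride contribution → 2.612 μm/a
  total first-year rate 4.51 μm/a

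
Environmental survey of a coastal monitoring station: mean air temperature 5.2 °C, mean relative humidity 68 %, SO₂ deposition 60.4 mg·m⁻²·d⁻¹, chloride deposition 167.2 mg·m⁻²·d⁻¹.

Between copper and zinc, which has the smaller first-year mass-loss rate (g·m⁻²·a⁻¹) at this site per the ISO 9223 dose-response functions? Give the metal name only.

copper: f(T) = +0.126·(T−10) [T≤10 °C] = -0.6048
  sulphur-dioxide contribution → 0.4646 μm/a
  chloride contribution → 0.6093 μm/a
  total first-year rate 1.074 μm/a
  mass loss = 1.074 μm/a × 8.96 g/cm³ = 9.622 g·m⁻²·a⁻¹
zinc: f(T) = +0.038·(T−10) [T≤10 °C] = -0.1824
  sulphur-dioxide contribution → 1.491 μm/a
  chloride contribution → 0.868 μm/a
  total first-year rate 2.359 μm/a
  mass loss = 2.359 μm/a × 7.14 g/cm³ = 16.84 g·m⁻²·a⁻¹
Ordering by g·m⁻²·a⁻¹: zinc (16.8) > copper (9.62)

copper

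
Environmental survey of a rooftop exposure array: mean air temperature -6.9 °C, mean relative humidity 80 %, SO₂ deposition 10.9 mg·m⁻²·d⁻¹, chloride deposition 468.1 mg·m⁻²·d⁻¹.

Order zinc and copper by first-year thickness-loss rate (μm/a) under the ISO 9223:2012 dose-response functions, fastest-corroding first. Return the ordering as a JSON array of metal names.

["zinc", "copper"]

zinc: f(T) = +0.038·(T−10) [T≤10 °C] = -0.6422
  SO₂ term: 0.0129·10.9^0.44·exp(0.046·80-0.6422) = 0.7698
  Sd branch = 0.0175·Sd^0.57·e^(0.008·RH+0.085·T) = 0.6143 μm/a
  r_corr = 0.7698 + 0.6143 = 1.384 μm/a
copper: f(T) = +0.126·(T−10) [T≤10 °C] = -2.1294
  SO₂ term: 0.0053·10.9^0.26·exp(0.059·80-2.1294) = 0.1315
  Cl⁻ term: 0.01025·468.1^0.27·exp(0.036·80+0.049·-6.9) = 0.6849
  sum: 0.1315 + 0.6849 → r_corr = 0.8165 μm/a
Ordering by μm/a: zinc (1.38) > copper (0.816)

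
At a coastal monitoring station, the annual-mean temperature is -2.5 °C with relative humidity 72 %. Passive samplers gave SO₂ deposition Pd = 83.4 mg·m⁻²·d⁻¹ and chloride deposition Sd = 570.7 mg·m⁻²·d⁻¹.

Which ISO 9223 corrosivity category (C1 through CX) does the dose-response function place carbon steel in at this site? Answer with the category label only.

C4

carbon steel: f(T) = +0.150·(T−10) [T≤10 °C] = -1.8750
  SO₂ term: 1.77·83.4^0.52·exp(0.02·72-1.8750) = 11.43
  Sd branch = 0.102·Sd^0.62·e^(0.033·RH+0.04·T) = 50.82 μm/a
  r_corr = 11.43 + 50.82 = 62.25 μm/a
ISO 9223 Table 2 (carbon steel): 50 < 62.2 ≤ 80 μm/a ⇒ C4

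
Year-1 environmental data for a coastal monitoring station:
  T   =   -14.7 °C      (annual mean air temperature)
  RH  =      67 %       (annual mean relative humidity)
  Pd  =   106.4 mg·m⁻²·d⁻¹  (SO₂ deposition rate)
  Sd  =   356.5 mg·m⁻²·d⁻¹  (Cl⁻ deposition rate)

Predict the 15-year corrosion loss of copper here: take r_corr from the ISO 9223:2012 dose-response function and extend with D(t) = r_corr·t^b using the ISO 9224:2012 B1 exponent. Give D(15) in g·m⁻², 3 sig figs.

D(15) = 17.1 g·m⁻²

copper: T≤10 °C ⇒ hinge +0.126·(-14.7−10) = -3.1122
  SO₂ term: 0.0053·106.4^0.26·exp(0.059·67-3.1122) = 0.04135
  Cl⁻ term: 0.01025·356.5^0.27·exp(0.036·67+0.049·-14.7) = 0.2719
  r_corr = 0.04135 + 0.2719 = 0.3133 μm/a
Power-law: D(15) = r_corr · 15^0.667
  D(15) = 0.3133 × 15^0.667 = 0.3133 × 6.088 = 1.907 μm
  Mass loss = 1.907 μm × 8.96 g/cm³ = 17.09 g·m⁻²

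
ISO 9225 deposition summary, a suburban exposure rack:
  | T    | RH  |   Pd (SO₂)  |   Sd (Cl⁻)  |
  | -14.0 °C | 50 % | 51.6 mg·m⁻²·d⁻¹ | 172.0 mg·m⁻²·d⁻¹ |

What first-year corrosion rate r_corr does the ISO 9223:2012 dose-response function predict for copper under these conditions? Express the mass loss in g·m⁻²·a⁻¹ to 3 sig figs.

copper: temperature factor f = +0.126·(-24.0) = -3.0240
  Pd branch = 0.0053·Pd^0.26·e^(0.059·RH+f) = 0.01372 μm/a
  Sd branch = 0.01025·Sd^0.27·e^(0.036·RH+0.049·T) = 0.1253 μm/a
  r_corr = 0.01372 + 0.1253 = 0.1391 μm/a
Convert to mass loss: 0.1391 μm/a × 8.96 g/cm³ = 1.246 g·m⁻²·a⁻¹

r_corr = 1.25 g·m⁻²·a⁻¹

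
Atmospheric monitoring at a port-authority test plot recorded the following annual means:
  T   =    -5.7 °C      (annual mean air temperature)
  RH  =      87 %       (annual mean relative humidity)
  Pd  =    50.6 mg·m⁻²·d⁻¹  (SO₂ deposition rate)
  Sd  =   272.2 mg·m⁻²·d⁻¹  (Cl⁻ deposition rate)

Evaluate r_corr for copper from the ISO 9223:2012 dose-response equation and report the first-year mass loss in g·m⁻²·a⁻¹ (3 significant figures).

copper: f(T) = +0.126·(T−10) [T≤10 °C] = -1.9782
  SO₂ term: 0.0053·50.6^0.26·exp(0.059·87-1.9782) = 0.3447
  Sd branch = 0.01025·Sd^0.27·e^(0.036·RH+0.049·T) = 0.8073 μm/a
  r_corr = 0.3447 + 0.8073 = 1.152 μm/a
Convert to mass loss: 1.152 μm/a × 8.96 g/cm³ = 10.32 g·m⁻²·a⁻¹

r_corr = 10.3 g·m⁻²·a⁻¹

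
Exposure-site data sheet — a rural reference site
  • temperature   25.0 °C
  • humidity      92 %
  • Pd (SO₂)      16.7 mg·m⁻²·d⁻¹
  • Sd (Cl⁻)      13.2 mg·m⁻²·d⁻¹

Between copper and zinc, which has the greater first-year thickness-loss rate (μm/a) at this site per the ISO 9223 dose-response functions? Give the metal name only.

copper: f(T) = -0.080·(T−10) [T>10 °C] = -1.2000
  Pd branch = 0.0053·Pd^0.26·e^(0.059·RH+f) = 0.7558 μm/a
  Cl⁻ term: 0.01025·13.2^0.27·exp(0.036·92+0.049·25.0) = 1.922
  r_corr = 0.7558 + 1.922 = 2.677 μm/a
zinc: f(T) = -0.071·(T−10) [T>10 °C] = -1.0650
  SO₂ term: 0.0129·16.7^0.44·exp(0.046·92-1.0650) = 1.057
  Cl⁻ term: 0.0175·13.2^0.57·exp(0.008·92+0.085·25.0) = 1.331
  r_corr = 1.057 + 1.331 = 2.388 μm/a
Ordering by μm/a: copper (2.68) > zinc (2.39)

copper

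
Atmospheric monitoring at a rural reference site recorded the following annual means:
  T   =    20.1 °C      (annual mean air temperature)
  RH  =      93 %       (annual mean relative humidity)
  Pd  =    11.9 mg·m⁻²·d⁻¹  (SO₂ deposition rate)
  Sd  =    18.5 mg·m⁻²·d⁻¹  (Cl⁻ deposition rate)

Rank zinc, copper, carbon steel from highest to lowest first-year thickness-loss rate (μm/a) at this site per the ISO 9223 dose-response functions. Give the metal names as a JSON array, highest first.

["carbon steel", "copper", "zinc"]

zinc: f(T) = -0.071·(T−10) [T>10 °C] = -0.7171
  Pd branch = 0.0129·Pd^0.44·e^(0.046·RH+f) = 1.35 μm/a
  Cl⁻ term: 0.0175·18.5^0.57·exp(0.008·93+0.085·20.1) = 1.073
  sum: 1.35 + 1.073 → r_corr = 2.423 μm/a
copper: f(T) = -0.080·(T−10) [T>10 °C] = -0.8080
  Pd branch = 0.0053·Pd^0.26·e^(0.059·RH+f) = 1.086 μm/a
  Sd branch = 0.01025·Sd^0.27·e^(0.036·RH+0.049·T) = 1.716 μm/a
  sum: 1.086 + 1.716 → r_corr = 2.803 μm/a
carbon steel: temperature factor f = -0.054·(10.1) = -0.5454
  Pd branch = 1.77·Pd^0.52·e^(0.02·RH+f) = 23.89 μm/a
  Cl⁻ term: 0.102·18.5^0.62·exp(0.033·93+0.04·20.1) = 29.94
  sum: 23.89 + 29.94 → r_corr = 53.83 μm/a
Ordering by μm/a: carbon steel (53.8) > copper (2.8) > zinc (2.42)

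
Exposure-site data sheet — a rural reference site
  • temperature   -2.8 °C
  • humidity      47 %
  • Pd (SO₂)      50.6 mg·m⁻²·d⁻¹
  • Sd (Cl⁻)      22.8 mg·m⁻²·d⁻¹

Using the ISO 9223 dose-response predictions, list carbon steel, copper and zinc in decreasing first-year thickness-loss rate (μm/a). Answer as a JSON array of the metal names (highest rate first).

carbon steel: temperature factor f = +0.150·(-12.8) = -1.9200
  SO₂ term: 1.77·50.6^0.52·exp(0.02·47-1.9200) = 5.111
  Cl⁻ term: 0.102·22.8^0.62·exp(0.033·47+0.04·-2.8) = 2.989
  sum: 5.111 + 2.989 → r_corr = 8.1 μm/a
copper: T≤10 °C ⇒ hinge +0.126·(-2.8−10) = -1.6128
  SO₂ term: 0.0053·50.6^0.26·exp(0.059·47-1.6128) = 0.04691
  Sd branch = 0.01025·Sd^0.27·e^(0.036·RH+0.049·T) = 0.1129 μm/a
  r_corr = 0.04691 + 0.1129 = 0.1598 μm/a
zinc: f(T) = +0.038·(T−10) [T≤10 °C] = -0.4864
  SO₂ term: 0.0129·50.6^0.44·exp(0.046·47-0.4864) = 0.3874
  Sd branch = 0.0175·Sd^0.57·e^(0.008·RH+0.085·T) = 0.1194 μm/a
  r_corr = 0.3874 + 0.1194 = 0.5068 μm/a
Ordering by μm/a: carbon steel (8.1) > zinc (0.507) > copper (0.16)

["carbon steel", "zinc", "copper"]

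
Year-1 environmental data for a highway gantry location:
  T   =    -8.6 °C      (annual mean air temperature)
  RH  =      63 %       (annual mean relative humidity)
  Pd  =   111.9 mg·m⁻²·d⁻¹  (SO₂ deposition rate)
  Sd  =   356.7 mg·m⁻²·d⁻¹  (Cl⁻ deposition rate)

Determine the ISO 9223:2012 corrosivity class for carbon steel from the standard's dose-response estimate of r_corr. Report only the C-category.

carbon steel: temperature factor f = +0.150·(-18.6) = -2.7900
  Pd branch = 1.77·Pd^0.52·e^(0.02·RH+f) = 4.455 μm/a
  Cl⁻ term: 0.102·356.7^0.62·exp(0.033·63+0.04·-8.6) = 22.11
  sum: 4.455 + 22.11 → r_corr = 26.56 μm/a
Category bounds: 25…50 μm/a bracket r_corr ⇒ C3

C3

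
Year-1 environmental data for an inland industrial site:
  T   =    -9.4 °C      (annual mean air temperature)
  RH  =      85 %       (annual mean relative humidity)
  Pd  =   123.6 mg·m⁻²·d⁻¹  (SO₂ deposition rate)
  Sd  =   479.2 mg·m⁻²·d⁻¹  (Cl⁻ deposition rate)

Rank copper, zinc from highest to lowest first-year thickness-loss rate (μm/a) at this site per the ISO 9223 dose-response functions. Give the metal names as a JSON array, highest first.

["zinc", "copper"]

copper: T≤10 °C ⇒ hinge +0.126·(-9.4−10) = -2.4444
  SO₂ term: 0.0053·123.6^0.26·exp(0.059·85-2.4444) = 0.2424
  Sd branch = 0.01025·Sd^0.27·e^(0.036·RH+0.049·T) = 0.7301 μm/a
  r_corr = 0.2424 + 0.7301 = 0.9725 μm/a
zinc: f(T) = +0.038·(T−10) [T≤10 °C] = -0.7372
  Pd branch = 0.0129·Pd^0.44·e^(0.046·RH+f) = 2.565 μm/a
  Cl⁻ term: 0.0175·479.2^0.57·exp(0.008·85+0.085·-9.4) = 0.5239
  sum: 2.565 + 0.5239 → r_corr = 3.088 μm/a
Ordering by μm/a: zinc (3.09) > copper (0.973)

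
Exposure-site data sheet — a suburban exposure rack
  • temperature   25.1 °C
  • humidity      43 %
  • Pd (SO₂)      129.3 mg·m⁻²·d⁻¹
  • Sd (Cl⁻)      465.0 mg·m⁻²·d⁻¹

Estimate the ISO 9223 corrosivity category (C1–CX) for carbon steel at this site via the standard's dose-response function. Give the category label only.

carbon steel: T>10 °C ⇒ hinge -0.054·(25.1−10) = -0.8154
  SO₂ term: 1.77·129.3^0.52·exp(0.02·43-0.8154) = 23.19
  Cl⁻ term: 0.102·465.0^0.62·exp(0.033·43+0.04·25.1) = 51.85
  sum: 23.19 + 51.85 → r_corr = 75.04 μm/a
75 μm/a falls in (50, 80] for carbon steel → category C4

C4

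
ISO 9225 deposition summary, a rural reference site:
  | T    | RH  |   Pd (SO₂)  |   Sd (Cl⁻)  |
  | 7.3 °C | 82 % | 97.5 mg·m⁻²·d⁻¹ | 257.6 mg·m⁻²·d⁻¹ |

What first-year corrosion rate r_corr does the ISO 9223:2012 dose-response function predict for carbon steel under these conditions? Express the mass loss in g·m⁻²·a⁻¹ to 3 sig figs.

carbon steel: temperature factor f = +0.150·(-2.7) = -0.4050
  sulphur-dioxide contribution → 65.86 μm/a
  chloride contribution → 63.89 μm/a
  total first-year rate 129.7 μm/a
Convert to mass loss: 129.7 μm/a × 7.85 g/cm³ = 1018 g·m⁻²·a⁻¹

r_corr = 1.02e+03 g·m⁻²·a⁻¹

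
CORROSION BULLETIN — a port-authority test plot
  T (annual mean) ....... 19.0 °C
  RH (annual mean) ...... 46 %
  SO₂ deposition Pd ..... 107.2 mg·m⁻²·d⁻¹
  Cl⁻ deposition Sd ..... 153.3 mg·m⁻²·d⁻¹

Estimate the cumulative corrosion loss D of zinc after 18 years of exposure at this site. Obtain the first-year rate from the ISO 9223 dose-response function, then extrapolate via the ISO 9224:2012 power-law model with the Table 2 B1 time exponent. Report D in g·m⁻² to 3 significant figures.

zinc: temperature factor f = -0.071·(9.0) = -0.6390
  Pd branch = 0.0129·Pd^0.44·e^(0.046·RH+f) = 0.4419 μm/a
  Sd branch = 0.0175·Sd^0.57·e^(0.008·RH+0.085·T) = 2.239 μm/a
  r_corr = 0.4419 + 2.239 = 2.681 μm/a
Power-law: D(18) = r_corr · 18^0.813
  D(18) = 2.681 × 18^0.813 = 2.681 × 10.48 = 28.1 μm
  Mass loss = 28.1 μm × 7.14 g/cm³ = 200.7 g·m⁻²

D(18) = 201 g·m⁻²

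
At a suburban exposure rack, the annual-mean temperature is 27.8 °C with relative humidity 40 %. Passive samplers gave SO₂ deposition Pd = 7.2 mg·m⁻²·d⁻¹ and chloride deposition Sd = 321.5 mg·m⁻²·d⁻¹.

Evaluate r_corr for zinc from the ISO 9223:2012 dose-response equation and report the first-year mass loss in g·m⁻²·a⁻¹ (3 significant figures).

r_corr = 49.5 g·m⁻²·a⁻¹

zinc: temperature factor f = -0.071·(17.8) = -1.2638
  SO₂ term: 0.0129·7.2^0.44·exp(0.046·40-1.2638) = 0.05471
  Sd branch = 0.0175·Sd^0.57·e^(0.008·RH+0.085·T) = 6.876 μm/a
  r_corr = 0.05471 + 6.876 = 6.931 μm/a
Convert to mass loss: 6.931 μm/a × 7.14 g/cm³ = 49.49 g·m⁻²·a⁻¹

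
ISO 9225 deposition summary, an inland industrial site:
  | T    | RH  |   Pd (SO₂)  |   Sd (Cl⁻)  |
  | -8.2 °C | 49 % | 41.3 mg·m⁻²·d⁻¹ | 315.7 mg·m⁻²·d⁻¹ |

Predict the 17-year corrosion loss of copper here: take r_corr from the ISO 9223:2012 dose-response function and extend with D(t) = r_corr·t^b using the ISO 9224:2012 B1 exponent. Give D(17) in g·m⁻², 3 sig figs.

copper: T≤10 °C ⇒ hinge +0.126·(-8.2−10) = -2.2932
  SO₂ term: 0.0053·41.3^0.26·exp(0.059·49-2.2932) = 0.02535
  Cl⁻ term: 0.01025·315.7^0.27·exp(0.036·49+0.049·-8.2) = 0.1893
  r_corr = 0.02535 + 0.1893 = 0.2146 μm/a
Long-term exponent b (ISO 9224 Table 2, B1) = 0.667
  D(17) = 0.2146 × 17^0.667 = 0.2146 × 6.618 = 1.42 μm
  Mass loss = 1.42 μm × 8.96 g/cm³ = 12.73 g·m⁻²

D(17) = 12.7 g·m⁻²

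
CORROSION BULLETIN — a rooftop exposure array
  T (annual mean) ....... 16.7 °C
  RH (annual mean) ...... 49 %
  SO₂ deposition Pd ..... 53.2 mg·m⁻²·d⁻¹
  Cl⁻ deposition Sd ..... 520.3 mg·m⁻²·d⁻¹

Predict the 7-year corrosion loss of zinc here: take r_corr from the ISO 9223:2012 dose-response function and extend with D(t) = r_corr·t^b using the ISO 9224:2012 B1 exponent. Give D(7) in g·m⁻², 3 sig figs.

D(7) = 147 g·m⁻²

zinc: f(T) = -0.071·(T−10) [T>10 °C] = -0.4757
  sulphur-dioxide contribution → 0.4388 μm/a
  chloride contribution → 3.785 μm/a
  ⇒ r_corr(zinc) = 4.223 μm/a
Power-law: D(7) = r_corr · 7^0.813
  D(7) = 4.223 × 7^0.813 = 4.223 × 4.865 = 20.55 μm
  Mass loss = 20.55 μm × 7.14 g/cm³ = 146.7 g·m⁻²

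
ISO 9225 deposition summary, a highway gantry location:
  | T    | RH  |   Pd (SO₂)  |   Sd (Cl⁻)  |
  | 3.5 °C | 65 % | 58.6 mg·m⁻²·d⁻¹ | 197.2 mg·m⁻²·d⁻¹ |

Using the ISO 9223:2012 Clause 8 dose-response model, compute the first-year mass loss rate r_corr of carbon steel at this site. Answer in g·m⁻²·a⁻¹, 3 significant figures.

carbon steel: f(T) = +0.150·(T−10) [T≤10 °C] = -0.9750
  Pd branch = 1.77·Pd^0.52·e^(0.02·RH+f) = 20.34 μm/a
  Cl⁻ term: 0.102·197.2^0.62·exp(0.033·65+0.04·3.5) = 26.53
  r_corr = 20.34 + 26.53 = 46.88 μm/a
Convert to mass loss: 46.88 μm/a × 7.85 g/cm³ = 368 g·m⁻²·a⁻¹

r_corr = 368 g·m⁻²·a⁻¹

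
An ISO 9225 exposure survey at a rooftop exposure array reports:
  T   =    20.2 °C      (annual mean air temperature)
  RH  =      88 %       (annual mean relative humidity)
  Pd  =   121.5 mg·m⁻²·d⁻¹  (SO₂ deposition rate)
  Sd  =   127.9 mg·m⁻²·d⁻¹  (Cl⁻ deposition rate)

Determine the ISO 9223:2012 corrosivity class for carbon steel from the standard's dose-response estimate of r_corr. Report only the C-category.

C5

carbon steel: f(T) = -0.054·(T−10) [T>10 °C] = -0.5508
  sulphur-dioxide contribution → 71.96 μm/a
  chloride contribution → 84.52 μm/a
  total first-year rate 156.5 μm/a
ISO 9223 Table 2 (carbon steel): 80 < 156 ≤ 200 μm/a ⇒ C5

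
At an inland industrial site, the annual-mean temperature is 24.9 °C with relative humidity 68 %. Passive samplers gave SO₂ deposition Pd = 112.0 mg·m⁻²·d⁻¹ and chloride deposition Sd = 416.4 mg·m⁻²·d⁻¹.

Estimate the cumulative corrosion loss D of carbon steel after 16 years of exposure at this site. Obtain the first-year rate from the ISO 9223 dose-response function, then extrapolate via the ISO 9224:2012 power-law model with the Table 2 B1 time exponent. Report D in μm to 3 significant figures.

D(16) = 620 μm

carbon steel: f(T) = -0.054·(T−10) [T>10 °C] = -0.8046
  sulphur-dioxide contribution → 35.87 μm/a
  chloride contribution → 109.6 μm/a
  total first-year rate 145.5 μm/a
Long-term exponent b (ISO 9224 Table 2, B1) = 0.523
  D(16) = 145.5 × 16^0.523 = 145.5 × 4.263 = 620.2 μm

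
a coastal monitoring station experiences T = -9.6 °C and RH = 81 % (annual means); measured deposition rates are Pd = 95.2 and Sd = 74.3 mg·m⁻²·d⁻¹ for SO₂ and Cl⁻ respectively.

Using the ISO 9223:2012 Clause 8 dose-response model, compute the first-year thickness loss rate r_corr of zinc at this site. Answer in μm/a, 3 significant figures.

zinc: f(T) = +0.038·(T−10) [T≤10 °C] = -0.7448
  SO₂ term: 0.0129·95.2^0.44·exp(0.046·81-0.7448) = 1.888
  Cl⁻ term: 0.0175·74.3^0.57·exp(0.008·81+0.085·-9.6) = 0.1724
  sum: 1.888 + 0.1724 → r_corr = 2.06 μm/a

r_corr = 2.06 μm/a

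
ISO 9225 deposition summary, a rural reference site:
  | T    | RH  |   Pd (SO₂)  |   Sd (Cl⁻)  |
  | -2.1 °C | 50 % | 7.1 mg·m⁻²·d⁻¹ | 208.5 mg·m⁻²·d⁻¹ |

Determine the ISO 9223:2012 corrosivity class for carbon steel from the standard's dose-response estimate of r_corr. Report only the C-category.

carbon steel: temperature factor f = +0.150·(-12.1) = -1.8150
  Pd branch = 1.77·Pd^0.52·e^(0.02·RH+f) = 2.171 μm/a
  Sd branch = 0.102·Sd^0.62·e^(0.033·RH+0.04·T) = 13.38 μm/a
  sum: 2.171 + 13.38 → r_corr = 15.55 μm/a
15.6 μm/a falls in (1.3, 25] for carbon steel → category C2

C2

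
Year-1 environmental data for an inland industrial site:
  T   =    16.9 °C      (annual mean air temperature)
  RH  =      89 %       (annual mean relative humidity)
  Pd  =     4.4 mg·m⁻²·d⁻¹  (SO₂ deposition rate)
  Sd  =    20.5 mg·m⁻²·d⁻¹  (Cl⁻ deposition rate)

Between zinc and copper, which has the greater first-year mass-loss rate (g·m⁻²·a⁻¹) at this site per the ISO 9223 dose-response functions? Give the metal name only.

zinc: f(T) = -0.071·(T−10) [T>10 °C] = -0.4899
  Pd branch = 0.0129·Pd^0.44·e^(0.046·RH+f) = 0.9098 μm/a
  Sd branch = 0.0175·Sd^0.57·e^(0.008·RH+0.085·T) = 0.8391 μm/a
  r_corr = 0.9098 + 0.8391 = 1.749 μm/a
  mass loss = 1.749 μm/a × 7.14 g/cm³ = 12.49 g·m⁻²·a⁻¹
copper: T>10 °C ⇒ hinge -0.080·(16.9−10) = -0.5520
  Pd branch = 0.0053·Pd^0.26·e^(0.059·RH+f) = 0.8557 μm/a
  Sd branch = 0.01025·Sd^0.27·e^(0.036·RH+0.049·T) = 1.306 μm/a
  r_corr = 0.8557 + 1.306 = 2.162 μm/a
  mass loss = 2.162 μm/a × 8.96 g/cm³ = 19.37 g·m⁻²·a⁻¹
Ordering by g·m⁻²·a⁻¹: copper (19.4) > zinc (12.5)

copper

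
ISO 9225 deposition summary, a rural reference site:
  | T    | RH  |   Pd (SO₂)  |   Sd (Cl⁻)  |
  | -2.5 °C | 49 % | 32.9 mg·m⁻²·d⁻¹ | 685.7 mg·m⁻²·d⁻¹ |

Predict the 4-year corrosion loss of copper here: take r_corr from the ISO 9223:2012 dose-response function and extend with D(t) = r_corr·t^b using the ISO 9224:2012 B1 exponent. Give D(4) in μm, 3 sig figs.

copper: T≤10 °C ⇒ hinge +0.126·(-2.5−10) = -1.5750
  Pd branch = 0.0053·Pd^0.26·e^(0.059·RH+f) = 0.04901 μm/a
  Sd branch = 0.01025·Sd^0.27·e^(0.036·RH+0.049·T) = 0.3086 μm/a
  sum: 0.04901 + 0.3086 → r_corr = 0.3576 μm/a
Power-law: D(4) = r_corr · 4^0.667
  D(4) = 0.3576 × 4^0.667 = 0.3576 × 2.521 = 0.9015 μm

D(4) = 0.901 μm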